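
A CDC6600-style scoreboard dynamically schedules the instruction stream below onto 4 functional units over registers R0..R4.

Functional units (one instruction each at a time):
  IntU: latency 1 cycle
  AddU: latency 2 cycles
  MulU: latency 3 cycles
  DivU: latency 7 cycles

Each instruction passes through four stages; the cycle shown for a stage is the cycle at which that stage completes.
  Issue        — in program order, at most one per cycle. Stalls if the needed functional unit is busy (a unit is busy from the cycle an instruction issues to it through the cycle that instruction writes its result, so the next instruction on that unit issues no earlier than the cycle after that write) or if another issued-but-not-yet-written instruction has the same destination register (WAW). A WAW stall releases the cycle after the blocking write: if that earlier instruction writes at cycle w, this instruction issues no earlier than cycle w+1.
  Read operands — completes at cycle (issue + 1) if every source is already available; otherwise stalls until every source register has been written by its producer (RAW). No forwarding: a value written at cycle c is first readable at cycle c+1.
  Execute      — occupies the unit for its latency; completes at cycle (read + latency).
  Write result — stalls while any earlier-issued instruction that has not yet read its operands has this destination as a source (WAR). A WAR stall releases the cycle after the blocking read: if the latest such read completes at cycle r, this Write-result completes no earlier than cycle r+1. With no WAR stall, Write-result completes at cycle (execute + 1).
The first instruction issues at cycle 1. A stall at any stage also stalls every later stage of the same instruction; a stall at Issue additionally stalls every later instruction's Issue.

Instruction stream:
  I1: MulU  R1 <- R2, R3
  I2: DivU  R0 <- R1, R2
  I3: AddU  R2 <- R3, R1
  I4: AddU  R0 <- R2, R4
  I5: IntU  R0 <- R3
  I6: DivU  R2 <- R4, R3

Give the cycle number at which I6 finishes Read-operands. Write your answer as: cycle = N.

  I1 | 1 | 2 | 5 | 6
  I2 | 2 | 7 | 14 | 15   RAW R1: wait I1 write@6
  I3 | 3 | 7 | 9 | 10   RAW R1: wait I1 write@6
  I4 | 16 | 17 | 19 | 20   WAW R0: wait I2 write@15
  I5 | 21 | 22 | 23 | 24   WAW R0: wait I4 write@20
  I6 | 22 | 23 | 30 | 31

cycle = 23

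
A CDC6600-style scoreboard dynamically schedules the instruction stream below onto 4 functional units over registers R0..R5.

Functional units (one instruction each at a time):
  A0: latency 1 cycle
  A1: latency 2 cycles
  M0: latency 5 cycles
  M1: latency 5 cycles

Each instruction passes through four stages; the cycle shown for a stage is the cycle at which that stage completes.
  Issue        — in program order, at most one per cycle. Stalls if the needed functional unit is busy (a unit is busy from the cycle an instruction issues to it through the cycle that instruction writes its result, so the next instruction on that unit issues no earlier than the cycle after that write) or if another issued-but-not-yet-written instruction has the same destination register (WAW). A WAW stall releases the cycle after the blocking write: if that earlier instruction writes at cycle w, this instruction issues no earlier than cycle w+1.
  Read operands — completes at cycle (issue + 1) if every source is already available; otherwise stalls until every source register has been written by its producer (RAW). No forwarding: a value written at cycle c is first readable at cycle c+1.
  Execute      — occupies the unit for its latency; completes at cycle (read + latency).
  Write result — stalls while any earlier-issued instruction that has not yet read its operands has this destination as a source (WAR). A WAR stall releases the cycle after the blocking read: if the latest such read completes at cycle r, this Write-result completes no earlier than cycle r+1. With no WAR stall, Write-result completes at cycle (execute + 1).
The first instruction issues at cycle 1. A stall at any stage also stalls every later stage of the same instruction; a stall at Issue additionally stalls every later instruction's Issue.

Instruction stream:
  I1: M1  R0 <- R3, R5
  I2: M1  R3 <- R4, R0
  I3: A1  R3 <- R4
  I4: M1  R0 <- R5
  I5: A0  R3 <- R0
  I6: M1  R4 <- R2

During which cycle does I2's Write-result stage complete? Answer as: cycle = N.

I1 -> (1, 2, 7, 8)
I2 -> (9, 10, 15, 16)  // struct: M1 busy until I1 writes@8
I3 -> (17, 18, 20, 21)  // WAW R3: wait I2 write@16
I4 -> (18, 19, 24, 25)
I5 -> (22, 26, 27, 28)  // WAW R3: wait I3 write@21, RAW R0: wait I4 write@25
I6 -> (26, 27, 32, 33)  // struct: M1 busy until I4 writes@25

cycle = 16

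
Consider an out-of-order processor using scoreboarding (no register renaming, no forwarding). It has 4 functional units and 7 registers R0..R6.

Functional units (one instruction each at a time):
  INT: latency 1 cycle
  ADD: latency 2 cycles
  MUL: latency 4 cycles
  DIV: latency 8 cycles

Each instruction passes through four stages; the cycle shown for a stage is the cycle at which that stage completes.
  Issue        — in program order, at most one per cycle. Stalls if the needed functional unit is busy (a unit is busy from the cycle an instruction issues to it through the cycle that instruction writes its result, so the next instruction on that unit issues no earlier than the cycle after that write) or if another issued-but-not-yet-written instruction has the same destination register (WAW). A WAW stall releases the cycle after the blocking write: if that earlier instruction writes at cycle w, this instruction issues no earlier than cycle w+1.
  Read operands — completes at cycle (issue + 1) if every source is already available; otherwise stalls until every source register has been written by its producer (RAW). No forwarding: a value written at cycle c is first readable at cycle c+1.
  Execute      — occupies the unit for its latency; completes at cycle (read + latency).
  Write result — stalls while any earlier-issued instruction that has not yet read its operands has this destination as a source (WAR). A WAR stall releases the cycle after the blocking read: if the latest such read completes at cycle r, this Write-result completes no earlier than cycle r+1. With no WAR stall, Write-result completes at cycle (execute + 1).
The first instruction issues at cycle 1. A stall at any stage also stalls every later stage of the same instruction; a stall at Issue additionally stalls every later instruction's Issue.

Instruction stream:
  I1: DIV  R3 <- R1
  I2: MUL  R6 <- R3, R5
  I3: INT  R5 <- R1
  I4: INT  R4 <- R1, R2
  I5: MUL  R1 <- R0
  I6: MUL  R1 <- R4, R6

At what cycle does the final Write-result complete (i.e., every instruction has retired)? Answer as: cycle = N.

cycle 1: I1 issues→DIV
cycle 2: I1 reads · I2 issues→MUL
cycle 3: I3 issues→INT
cycle 4: I3 reads
cycle 5: I3 exec-done
cycle 10: I1 exec-done
cycle 11: I1 writes R3
cycle 12: I2 reads
cycle 13: I3 writes R5
cycle 14: I4 issues→INT
cycle 15: I4 reads
cycle 16: I2 exec-done · I4 exec-done
cycle 17: I2 writes R6 · I4 writes R4
cycle 18: I5 issues→MUL
cycle 19: I5 reads
cycle 23: I5 exec-done
cycle 24: I5 writes R1
cycle 25: I6 issues→MUL
cycle 26: I6 reads
cycle 30: I6 exec-done
cycle 31: I6 writes R1

cycle = 31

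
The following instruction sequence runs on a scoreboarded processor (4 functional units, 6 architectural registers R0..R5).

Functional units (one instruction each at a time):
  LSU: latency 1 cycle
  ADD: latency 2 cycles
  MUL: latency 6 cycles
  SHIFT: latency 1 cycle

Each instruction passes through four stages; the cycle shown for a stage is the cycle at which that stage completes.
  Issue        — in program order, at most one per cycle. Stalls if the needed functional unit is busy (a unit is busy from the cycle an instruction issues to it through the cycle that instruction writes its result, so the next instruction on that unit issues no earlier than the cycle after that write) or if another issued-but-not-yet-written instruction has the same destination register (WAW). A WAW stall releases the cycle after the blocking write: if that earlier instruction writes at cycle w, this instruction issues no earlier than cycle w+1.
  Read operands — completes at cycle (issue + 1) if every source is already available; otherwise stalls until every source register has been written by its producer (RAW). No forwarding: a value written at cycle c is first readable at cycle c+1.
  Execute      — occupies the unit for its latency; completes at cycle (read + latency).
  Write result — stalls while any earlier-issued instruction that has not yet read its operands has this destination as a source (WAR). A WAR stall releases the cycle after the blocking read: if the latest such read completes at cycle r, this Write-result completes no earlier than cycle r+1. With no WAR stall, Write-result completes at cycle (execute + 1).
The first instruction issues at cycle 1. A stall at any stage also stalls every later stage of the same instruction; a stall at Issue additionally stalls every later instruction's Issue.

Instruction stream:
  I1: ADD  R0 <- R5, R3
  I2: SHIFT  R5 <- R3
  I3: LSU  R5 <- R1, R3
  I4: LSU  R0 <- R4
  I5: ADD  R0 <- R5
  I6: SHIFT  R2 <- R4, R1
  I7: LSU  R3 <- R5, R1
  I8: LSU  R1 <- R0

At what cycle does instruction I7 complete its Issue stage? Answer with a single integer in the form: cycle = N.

I1 -> (1, 2, 4, 5)
I2 -> (2, 3, 4, 5)
I3 -> (6, 7, 8, 9)  // WAW R5: wait I2 write@5
I4 -> (10, 11, 12, 13)  // struct: LSU busy until I3 writes@9
I5 -> (14, 15, 17, 18)  // WAW R0: wait I4 write@13
I6 -> (15, 16, 17, 18)
I7 -> (16, 17, 18, 19)
I8 -> (20, 21, 22, 23)  // struct: LSU busy until I7 writes@19

cycle = 16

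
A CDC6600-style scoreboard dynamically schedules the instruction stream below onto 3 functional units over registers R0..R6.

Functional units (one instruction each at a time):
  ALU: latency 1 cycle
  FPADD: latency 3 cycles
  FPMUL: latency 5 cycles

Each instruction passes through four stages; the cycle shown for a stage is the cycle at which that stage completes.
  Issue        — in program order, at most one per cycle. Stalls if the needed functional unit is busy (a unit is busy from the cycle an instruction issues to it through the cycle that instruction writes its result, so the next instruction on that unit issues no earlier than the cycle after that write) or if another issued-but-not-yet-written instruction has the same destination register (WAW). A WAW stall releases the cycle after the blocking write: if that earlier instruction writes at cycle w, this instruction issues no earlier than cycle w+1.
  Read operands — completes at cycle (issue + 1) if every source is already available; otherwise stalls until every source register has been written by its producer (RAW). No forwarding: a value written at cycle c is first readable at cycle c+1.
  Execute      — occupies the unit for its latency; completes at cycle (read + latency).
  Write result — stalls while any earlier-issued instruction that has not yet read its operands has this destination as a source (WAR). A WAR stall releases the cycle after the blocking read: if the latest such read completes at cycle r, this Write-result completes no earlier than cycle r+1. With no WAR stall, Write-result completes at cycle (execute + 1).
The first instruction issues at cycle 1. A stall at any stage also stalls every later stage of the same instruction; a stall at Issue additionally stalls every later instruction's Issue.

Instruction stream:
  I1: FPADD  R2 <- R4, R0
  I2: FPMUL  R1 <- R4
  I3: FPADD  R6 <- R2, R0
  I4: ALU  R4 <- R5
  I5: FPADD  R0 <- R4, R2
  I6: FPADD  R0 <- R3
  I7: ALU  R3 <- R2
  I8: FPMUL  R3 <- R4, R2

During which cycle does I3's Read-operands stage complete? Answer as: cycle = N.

c1: issue I1 (FPADD)
c2: I1 read-ops | issue I2 (FPMUL)
c3: I2 read-ops
c5: I1 finished on FPADD
c6: I1→R2
c7: issue I3 (FPADD)
c8: I2 finished on FPMUL | I3 read-ops | issue I4 (ALU)
c9: I2→R1 | I4 read-ops
c10: I4 finished on ALU
c11: I3 finished on FPADD | I4→R4
c12: I3→R6
c13: issue I5 (FPADD)
c14: I5 read-ops
c17: I5 finished on FPADD
c18: I5→R0
c19: issue I6 (FPADD)
c20: I6 read-ops | issue I7 (ALU)
c21: I7 read-ops
c22: I7 finished on ALU
c23: I6 finished on FPADD | I7→R3
c24: I6→R0 | issue I8 (FPMUL)
c25: I8 read-ops
c30: I8 finished on FPMUL
c31: I8→R3

cycle = 8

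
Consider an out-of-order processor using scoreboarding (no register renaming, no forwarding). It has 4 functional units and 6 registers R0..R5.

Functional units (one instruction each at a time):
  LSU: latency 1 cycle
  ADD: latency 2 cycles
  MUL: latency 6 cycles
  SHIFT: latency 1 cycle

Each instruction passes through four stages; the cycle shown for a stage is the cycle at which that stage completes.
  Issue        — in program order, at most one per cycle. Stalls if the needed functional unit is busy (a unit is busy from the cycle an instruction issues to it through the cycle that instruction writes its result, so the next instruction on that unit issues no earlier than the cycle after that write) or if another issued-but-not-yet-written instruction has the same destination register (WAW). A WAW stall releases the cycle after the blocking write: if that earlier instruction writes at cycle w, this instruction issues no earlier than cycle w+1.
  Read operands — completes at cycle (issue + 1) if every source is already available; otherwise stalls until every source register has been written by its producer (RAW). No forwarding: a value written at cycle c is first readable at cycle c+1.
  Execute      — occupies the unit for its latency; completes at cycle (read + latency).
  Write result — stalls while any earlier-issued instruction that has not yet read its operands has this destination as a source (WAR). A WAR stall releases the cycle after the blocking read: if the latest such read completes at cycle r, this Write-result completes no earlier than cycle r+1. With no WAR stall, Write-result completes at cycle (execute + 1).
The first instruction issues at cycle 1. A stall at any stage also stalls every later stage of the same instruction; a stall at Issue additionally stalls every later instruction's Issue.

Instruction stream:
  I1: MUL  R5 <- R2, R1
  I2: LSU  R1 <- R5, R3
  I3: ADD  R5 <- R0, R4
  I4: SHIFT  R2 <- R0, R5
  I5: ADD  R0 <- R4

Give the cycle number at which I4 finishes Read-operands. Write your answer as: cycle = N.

I1 -> (1, 2, 8, 9)
I2 -> (2, 10, 11, 12)  // RAW R5: wait I1 write@9
I3 -> (10, 11, 13, 14)  // WAW R5: wait I1 write@9
I4 -> (11, 15, 16, 17)  // RAW R5: wait I3 write@14
I5 -> (15, 16, 18, 19)  // struct: ADD busy until I3 writes@14

cycle = 15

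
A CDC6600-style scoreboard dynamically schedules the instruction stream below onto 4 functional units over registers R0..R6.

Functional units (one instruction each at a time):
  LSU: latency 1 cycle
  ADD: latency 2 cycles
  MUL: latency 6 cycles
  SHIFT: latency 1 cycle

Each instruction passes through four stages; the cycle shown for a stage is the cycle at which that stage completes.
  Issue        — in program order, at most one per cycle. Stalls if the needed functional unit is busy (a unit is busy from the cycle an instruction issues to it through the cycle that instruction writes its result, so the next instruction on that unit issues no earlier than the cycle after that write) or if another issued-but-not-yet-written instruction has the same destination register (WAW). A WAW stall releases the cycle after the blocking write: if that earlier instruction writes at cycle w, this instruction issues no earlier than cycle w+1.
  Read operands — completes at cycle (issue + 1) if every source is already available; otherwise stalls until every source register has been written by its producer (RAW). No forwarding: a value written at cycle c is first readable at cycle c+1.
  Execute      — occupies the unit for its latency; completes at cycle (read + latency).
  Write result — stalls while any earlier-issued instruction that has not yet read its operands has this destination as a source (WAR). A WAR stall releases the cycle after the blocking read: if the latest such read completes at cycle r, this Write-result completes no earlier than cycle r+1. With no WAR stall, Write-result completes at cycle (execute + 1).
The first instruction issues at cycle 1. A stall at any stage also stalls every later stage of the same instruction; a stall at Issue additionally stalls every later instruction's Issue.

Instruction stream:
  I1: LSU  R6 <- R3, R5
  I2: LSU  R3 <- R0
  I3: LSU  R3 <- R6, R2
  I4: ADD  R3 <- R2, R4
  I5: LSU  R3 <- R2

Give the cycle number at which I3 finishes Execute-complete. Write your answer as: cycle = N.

cycle = 11

c1: issue I1 (LSU)
c2: I1 read-ops
c3: I1 finished on LSU
c4: I1→R6
c5: issue I2 (LSU)
c6: I2 read-ops
c7: I2 finished on LSU
c8: I2→R3
c9: issue I3 (LSU)
c10: I3 read-ops
c11: I3 finished on LSU
c12: I3→R3
c13: issue I4 (ADD)
c14: I4 read-ops
c16: I4 finished on ADD
c17: I4→R3
c18: issue I5 (LSU)
c19: I5 read-ops
c20: I5 finished on LSU
c21: I5→R3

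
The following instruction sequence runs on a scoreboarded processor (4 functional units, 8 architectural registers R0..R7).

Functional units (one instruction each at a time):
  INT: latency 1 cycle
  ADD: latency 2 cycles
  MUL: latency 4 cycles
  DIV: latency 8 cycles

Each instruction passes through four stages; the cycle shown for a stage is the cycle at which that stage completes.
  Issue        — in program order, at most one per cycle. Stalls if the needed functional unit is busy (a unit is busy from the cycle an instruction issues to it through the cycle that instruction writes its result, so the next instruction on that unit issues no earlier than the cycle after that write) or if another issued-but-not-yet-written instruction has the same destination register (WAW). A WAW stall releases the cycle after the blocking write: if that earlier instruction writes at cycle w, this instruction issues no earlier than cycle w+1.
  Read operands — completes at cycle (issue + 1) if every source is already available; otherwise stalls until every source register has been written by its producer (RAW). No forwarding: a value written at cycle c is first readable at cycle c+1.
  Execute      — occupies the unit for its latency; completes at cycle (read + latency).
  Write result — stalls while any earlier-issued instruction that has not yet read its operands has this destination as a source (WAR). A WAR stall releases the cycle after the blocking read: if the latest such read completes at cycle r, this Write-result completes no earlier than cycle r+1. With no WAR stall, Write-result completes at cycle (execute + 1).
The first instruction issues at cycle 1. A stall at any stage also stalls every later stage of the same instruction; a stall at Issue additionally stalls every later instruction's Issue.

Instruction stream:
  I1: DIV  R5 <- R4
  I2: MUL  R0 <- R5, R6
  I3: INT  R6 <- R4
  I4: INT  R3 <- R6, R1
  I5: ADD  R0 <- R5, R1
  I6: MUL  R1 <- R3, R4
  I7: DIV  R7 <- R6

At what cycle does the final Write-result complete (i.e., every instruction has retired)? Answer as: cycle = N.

t=1  I1 issues→DIV
t=2  I1 reads | I2 issues→MUL
t=3  I3 issues→INT
t=4  I3 reads
t=5  I3 exec-done
t=10  I1 exec-done
t=11  I1 writes R5
t=12  I2 reads
t=13  I3 writes R6
t=14  I4 issues→INT
t=15  I4 reads
t=16  I2 exec-done | I4 exec-done
t=17  I2 writes R0 | I4 writes R3
t=18  I5 issues→ADD
t=19  I5 reads | I6 issues→MUL
t=20  I6 reads | I7 issues→DIV
t=21  I5 exec-done | I7 reads
t=22  I5 writes R0
t=24  I6 exec-done
t=25  I6 writes R1
t=29  I7 exec-done
t=30  I7 writes R7

cycle = 30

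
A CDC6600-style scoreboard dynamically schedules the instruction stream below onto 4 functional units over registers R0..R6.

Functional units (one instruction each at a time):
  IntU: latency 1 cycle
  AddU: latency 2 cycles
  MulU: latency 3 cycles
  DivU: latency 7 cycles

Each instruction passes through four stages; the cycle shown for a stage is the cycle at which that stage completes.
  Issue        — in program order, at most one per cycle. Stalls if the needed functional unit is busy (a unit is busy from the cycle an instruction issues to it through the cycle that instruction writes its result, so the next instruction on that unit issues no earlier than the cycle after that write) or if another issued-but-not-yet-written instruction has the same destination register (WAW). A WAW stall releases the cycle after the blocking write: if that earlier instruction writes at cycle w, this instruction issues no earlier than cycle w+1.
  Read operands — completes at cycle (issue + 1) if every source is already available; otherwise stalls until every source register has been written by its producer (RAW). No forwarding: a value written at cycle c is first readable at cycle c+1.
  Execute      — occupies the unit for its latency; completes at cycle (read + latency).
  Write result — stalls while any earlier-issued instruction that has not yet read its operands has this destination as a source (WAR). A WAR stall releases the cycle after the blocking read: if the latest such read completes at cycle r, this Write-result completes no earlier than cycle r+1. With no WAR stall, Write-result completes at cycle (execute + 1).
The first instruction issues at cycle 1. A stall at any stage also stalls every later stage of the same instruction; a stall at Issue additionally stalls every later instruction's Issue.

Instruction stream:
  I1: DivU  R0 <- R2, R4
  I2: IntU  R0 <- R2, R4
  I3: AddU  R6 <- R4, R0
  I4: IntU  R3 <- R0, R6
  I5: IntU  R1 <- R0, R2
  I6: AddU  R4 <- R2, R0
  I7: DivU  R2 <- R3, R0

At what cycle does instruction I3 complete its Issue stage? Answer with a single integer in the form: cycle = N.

cycle = 12

I1: IS=1 RO=2 EX=9 WR=10
I2: IS=11 RO=12 EX=13 WR=14  [WAW R0: wait I1 write@10]
I3: IS=12 RO=15 EX=17 WR=18  [RAW R0: wait I2 write@14]
I4: IS=15 RO=19 EX=20 WR=21  [struct: IntU busy until I2 writes@14; RAW R6: wait I3 write@18]
I5: IS=22 RO=23 EX=24 WR=25  [struct: IntU busy until I4 writes@21]
I6: IS=23 RO=24 EX=26 WR=27
I7: IS=24 RO=25 EX=32 WR=33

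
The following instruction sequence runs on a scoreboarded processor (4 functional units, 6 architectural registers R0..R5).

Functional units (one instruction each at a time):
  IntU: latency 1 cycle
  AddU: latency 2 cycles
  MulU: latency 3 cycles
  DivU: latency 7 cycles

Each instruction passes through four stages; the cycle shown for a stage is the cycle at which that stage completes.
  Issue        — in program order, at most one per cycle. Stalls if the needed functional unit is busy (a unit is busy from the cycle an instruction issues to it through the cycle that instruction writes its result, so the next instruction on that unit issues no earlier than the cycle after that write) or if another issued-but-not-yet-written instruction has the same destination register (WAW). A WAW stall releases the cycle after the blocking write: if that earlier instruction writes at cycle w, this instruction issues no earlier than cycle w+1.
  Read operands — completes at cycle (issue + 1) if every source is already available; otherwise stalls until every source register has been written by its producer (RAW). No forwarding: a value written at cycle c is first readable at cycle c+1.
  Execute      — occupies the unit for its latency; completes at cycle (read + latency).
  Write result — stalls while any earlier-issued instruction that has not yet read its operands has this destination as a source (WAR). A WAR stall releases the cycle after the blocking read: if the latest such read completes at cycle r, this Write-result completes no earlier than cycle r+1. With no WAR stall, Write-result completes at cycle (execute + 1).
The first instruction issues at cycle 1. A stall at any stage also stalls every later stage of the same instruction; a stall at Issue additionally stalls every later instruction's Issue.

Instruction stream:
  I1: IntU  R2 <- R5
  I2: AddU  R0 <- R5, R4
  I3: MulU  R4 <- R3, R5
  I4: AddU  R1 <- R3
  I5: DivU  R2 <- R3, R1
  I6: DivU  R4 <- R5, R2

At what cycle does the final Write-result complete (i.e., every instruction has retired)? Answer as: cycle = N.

cycle = 30

I1  is:1  ro:2  ex:3  wr:4
I2  is:2  ro:3  ex:5  wr:6
I3  is:3  ro:4  ex:7  wr:8
I4  is:7  ro:8  ex:10  wr:11  — struct: AddU busy until I2 writes@6
I5  is:8  ro:12  ex:19  wr:20  — RAW R1: wait I4 write@11
I6  is:21  ro:22  ex:29  wr:30  — struct: DivU busy until I5 writes@20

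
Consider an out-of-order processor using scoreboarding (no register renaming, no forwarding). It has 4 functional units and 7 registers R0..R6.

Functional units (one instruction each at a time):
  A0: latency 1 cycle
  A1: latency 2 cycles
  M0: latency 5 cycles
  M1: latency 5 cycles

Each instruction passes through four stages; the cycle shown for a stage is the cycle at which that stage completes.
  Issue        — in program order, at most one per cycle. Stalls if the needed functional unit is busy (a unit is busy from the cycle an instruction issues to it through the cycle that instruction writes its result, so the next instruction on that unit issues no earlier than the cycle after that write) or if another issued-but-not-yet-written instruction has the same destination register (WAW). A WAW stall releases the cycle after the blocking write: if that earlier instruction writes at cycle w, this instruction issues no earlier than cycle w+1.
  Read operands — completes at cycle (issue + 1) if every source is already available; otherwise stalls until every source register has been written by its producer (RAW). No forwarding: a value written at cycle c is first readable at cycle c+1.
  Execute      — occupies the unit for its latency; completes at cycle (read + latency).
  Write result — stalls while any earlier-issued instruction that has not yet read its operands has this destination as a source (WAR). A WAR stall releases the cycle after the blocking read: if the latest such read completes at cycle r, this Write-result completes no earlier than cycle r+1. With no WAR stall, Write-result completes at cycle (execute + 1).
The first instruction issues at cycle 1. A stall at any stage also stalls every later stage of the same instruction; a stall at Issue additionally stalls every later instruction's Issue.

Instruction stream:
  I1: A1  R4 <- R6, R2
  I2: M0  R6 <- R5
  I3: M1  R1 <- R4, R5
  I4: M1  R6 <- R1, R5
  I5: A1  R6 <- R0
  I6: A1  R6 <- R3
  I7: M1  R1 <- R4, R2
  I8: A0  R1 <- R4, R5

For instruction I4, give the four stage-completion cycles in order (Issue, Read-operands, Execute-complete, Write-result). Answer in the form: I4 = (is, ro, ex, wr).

I1 -> (1, 2, 4, 5)
I2 -> (2, 3, 8, 9)
I3 -> (3, 6, 11, 12)  // RAW R4: wait I1 write@5
I4 -> (13, 14, 19, 20)  // struct: M1 busy until I3 writes@12
I5 -> (21, 22, 24, 25)  // WAW R6: wait I4 write@20
I6 -> (26, 27, 29, 30)  // struct: A1 busy until I5 writes@25
I7 -> (27, 28, 33, 34)
I8 -> (35, 36, 37, 38)  // WAW R1: wait I7 write@34

I4 = (13, 14, 19, 20)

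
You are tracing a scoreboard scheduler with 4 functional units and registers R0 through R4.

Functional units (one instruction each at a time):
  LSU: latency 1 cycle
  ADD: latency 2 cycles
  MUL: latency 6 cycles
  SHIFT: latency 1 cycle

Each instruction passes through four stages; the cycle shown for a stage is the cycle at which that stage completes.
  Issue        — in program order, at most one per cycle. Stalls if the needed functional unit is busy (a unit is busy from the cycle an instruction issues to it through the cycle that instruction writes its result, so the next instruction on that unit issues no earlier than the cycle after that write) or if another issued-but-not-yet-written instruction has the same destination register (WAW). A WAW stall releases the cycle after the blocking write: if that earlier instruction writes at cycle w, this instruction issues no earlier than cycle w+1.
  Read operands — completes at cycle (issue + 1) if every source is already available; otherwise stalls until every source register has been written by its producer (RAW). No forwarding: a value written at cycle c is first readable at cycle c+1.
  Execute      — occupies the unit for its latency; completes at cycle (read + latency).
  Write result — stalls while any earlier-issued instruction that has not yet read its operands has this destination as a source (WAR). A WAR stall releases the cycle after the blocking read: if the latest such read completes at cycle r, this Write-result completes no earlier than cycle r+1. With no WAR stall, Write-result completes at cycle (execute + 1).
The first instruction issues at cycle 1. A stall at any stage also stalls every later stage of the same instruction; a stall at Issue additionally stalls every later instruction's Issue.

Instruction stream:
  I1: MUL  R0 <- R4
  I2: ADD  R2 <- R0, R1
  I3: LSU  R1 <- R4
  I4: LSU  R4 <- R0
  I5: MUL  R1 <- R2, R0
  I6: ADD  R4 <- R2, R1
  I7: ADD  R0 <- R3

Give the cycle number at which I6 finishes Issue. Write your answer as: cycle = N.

cycle = 16

cycle 1: issue I1 (MUL)
cycle 2: I1 read-ops, issue I2 (ADD)
cycle 3: issue I3 (LSU)
cycle 4: I3 read-ops
cycle 5: I3 finished on LSU
cycle 8: I1 finished on MUL
cycle 9: I1→R0
cycle 10: I2 read-ops
cycle 11: I3→R1
cycle 12: I2 finished on ADD, issue I4 (LSU)
cycle 13: I2→R2, I4 read-ops, issue I5 (MUL)
cycle 14: I4 finished on LSU, I5 read-ops
cycle 15: I4→R4
cycle 16: issue I6 (ADD)
cycle 20: I5 finished on MUL
cycle 21: I5→R1
cycle 22: I6 read-ops
cycle 24: I6 finished on ADD
cycle 25: I6→R4
cycle 26: issue I7 (ADD)
cycle 27: I7 read-ops
cycle 29: I7 finished on ADD
cycle 30: I7→R0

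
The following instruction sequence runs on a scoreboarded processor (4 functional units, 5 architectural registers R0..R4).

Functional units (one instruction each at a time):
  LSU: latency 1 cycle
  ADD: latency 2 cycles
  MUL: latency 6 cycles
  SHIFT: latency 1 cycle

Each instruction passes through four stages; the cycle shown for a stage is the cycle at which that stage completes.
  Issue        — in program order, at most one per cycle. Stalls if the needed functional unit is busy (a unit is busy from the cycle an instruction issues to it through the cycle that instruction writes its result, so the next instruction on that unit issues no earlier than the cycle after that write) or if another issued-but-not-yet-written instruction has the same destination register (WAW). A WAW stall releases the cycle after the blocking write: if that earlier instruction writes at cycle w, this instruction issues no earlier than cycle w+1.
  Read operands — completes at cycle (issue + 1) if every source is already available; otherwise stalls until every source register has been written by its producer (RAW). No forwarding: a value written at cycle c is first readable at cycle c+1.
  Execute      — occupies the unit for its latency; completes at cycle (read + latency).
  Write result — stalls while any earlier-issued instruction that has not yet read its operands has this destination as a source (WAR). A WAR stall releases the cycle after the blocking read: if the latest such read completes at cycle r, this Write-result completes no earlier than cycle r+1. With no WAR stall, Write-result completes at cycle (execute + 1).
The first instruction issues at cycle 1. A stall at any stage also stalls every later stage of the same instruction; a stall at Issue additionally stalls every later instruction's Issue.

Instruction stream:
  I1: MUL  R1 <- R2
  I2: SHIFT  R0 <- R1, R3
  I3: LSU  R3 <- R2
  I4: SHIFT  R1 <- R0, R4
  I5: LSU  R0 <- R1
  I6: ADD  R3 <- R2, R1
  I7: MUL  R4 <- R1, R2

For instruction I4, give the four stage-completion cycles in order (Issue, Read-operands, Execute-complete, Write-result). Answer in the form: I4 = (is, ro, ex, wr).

I4 = (13, 14, 15, 16)

t=1  I1 dispatched to MUL
t=2  I1 operands ready; I2 dispatched to SHIFT
t=3  I3 dispatched to LSU
t=4  I3 operands ready
t=5  I3 complete
t=8  I1 complete
t=9  R1←I1
t=10  I2 operands ready
t=11  I2 complete; R3←I3
t=12  R0←I2
t=13  I4 dispatched to SHIFT
t=14  I4 operands ready; I5 dispatched to LSU
t=15  I4 complete; I6 dispatched to ADD
t=16  R1←I4; I7 dispatched to MUL
t=17  I5 operands ready; I6 operands ready; I7 operands ready
t=18  I5 complete
t=19  R0←I5; I6 complete
t=20  R3←I6
t=23  I7 complete
t=24  R4←I7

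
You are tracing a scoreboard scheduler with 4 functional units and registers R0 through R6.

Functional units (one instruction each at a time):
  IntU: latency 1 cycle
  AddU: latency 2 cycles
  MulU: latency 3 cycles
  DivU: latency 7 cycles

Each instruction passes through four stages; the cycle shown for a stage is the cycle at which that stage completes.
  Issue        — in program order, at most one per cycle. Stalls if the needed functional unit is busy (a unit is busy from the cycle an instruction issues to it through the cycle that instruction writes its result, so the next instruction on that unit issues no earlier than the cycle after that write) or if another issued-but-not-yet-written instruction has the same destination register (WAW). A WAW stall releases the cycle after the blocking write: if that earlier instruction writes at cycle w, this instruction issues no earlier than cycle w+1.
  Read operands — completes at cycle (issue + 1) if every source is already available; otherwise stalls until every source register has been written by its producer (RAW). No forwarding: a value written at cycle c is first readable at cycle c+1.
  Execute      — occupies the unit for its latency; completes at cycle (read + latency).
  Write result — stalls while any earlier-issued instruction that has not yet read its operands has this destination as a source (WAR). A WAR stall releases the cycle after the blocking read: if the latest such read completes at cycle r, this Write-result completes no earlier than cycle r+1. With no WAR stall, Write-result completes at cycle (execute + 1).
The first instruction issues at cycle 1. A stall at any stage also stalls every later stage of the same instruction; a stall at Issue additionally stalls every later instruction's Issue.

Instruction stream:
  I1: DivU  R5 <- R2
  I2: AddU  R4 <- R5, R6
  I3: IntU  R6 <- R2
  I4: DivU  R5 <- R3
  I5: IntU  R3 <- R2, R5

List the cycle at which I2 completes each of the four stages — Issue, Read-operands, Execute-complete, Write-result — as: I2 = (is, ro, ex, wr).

t=1  I1→DivU
t=2  I1 RO; I2→AddU
t=3  I3→IntU
t=4  I3 RO
t=5  I3 EX
t=9  I1 EX
t=10  I1 WR R5
t=11  I2 RO; I4→DivU
t=12  I3 WR R6; I4 RO
t=13  I2 EX; I5→IntU
t=14  I2 WR R4
t=19  I4 EX
t=20  I4 WR R5
t=21  I5 RO
t=22  I5 EX
t=23  I5 WR R3

I2 = (2, 11, 13, 14)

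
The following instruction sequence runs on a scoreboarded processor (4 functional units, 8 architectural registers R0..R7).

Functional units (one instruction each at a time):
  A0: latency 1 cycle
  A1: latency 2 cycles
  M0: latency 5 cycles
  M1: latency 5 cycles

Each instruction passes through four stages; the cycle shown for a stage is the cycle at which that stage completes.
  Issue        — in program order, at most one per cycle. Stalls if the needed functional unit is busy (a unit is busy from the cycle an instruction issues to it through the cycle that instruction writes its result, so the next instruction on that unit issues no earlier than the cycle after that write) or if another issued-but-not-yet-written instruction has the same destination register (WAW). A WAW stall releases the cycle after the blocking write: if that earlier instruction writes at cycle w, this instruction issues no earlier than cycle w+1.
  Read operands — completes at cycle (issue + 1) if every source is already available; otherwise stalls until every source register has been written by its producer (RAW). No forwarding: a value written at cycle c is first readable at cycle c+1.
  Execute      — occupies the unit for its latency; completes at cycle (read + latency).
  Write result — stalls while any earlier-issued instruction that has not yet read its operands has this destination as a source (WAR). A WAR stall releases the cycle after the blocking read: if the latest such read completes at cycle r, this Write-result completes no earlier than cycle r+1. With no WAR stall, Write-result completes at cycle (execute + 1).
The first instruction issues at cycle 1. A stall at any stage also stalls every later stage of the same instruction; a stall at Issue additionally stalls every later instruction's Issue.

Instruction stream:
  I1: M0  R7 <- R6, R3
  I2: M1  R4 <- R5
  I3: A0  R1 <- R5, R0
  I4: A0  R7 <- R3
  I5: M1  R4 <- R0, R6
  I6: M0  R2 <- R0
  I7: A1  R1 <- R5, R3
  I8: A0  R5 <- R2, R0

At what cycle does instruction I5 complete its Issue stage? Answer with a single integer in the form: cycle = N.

cycle = 10

cycle 1: I1 issues→M0
cycle 2: I1 reads · I2 issues→M1
cycle 3: I2 reads · I3 issues→A0
cycle 4: I3 reads
cycle 5: I3 exec-done
cycle 6: I3 writes R1
cycle 7: I1 exec-done
cycle 8: I1 writes R7 · I2 exec-done
cycle 9: I2 writes R4 · I4 issues→A0
cycle 10: I4 reads · I5 issues→M1
cycle 11: I4 exec-done · I5 reads · I6 issues→M0
cycle 12: I4 writes R7 · I6 reads · I7 issues→A1
cycle 13: I7 reads · I8 issues→A0
cycle 15: I7 exec-done
cycle 16: I5 exec-done · I7 writes R1
cycle 17: I5 writes R4 · I6 exec-done
cycle 18: I6 writes R2
cycle 19: I8 reads
cycle 20: I8 exec-done
cycle 21: I8 writes R5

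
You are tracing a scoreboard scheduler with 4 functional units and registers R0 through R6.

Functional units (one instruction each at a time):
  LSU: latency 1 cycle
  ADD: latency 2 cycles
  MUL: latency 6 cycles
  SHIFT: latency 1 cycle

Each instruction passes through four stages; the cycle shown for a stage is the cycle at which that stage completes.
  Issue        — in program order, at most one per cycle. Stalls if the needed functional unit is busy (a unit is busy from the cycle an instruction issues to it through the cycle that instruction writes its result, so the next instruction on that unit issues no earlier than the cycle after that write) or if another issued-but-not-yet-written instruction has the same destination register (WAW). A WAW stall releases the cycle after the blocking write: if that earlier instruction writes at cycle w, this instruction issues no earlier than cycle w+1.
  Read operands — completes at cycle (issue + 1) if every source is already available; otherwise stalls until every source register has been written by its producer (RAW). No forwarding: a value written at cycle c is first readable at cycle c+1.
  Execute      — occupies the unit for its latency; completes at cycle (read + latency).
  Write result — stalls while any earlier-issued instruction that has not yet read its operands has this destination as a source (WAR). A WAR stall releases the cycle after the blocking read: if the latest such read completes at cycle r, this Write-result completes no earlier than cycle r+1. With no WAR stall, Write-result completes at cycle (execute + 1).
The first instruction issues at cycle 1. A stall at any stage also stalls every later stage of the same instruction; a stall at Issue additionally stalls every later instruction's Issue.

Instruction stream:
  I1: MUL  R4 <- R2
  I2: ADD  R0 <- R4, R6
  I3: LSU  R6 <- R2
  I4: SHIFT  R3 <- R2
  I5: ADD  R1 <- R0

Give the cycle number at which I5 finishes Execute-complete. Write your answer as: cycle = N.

I1  is:1  ro:2  ex:8  wr:9
I2  is:2  ro:10  ex:12  wr:13  — RAW R4: wait I1 write@9
I3  is:3  ro:4  ex:5  wr:11  — WAR R6: wait I2 read@10
I4  is:4  ro:5  ex:6  wr:7
I5  is:14  ro:15  ex:17  wr:18  — struct: ADD busy until I2 writes@13

cycle = 17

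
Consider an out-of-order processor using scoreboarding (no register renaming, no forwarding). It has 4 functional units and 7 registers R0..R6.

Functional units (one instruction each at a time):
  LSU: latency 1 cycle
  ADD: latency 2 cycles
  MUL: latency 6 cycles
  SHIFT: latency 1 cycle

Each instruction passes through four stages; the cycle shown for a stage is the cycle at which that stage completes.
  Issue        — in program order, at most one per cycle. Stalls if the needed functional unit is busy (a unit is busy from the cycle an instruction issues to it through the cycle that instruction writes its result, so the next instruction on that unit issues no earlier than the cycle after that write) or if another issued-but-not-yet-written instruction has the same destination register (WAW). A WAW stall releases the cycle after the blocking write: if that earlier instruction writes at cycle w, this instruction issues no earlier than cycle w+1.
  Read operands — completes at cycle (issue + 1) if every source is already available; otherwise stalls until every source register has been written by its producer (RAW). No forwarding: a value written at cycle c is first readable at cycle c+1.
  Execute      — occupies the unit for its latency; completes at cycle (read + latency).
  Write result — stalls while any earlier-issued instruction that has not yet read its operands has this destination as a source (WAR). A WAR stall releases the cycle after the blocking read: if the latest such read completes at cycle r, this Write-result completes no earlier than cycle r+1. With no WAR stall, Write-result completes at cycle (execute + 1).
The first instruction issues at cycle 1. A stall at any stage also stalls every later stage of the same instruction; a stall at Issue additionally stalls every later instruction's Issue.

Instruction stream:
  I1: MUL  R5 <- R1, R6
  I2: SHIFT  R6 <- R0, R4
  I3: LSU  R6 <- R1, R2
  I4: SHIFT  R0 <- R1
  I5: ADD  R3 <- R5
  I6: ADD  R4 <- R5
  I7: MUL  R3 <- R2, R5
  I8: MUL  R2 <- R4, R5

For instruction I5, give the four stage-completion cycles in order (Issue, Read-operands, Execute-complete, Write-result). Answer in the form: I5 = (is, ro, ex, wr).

I5 = (8, 10, 12, 13)

I1 -> (1, 2, 8, 9)
I2 -> (2, 3, 4, 5)
I3 -> (6, 7, 8, 9)  // WAW R6: wait I2 write@5
I4 -> (7, 8, 9, 10)
I5 -> (8, 10, 12, 13)  // RAW R5: wait I1 write@9
I6 -> (14, 15, 17, 18)  // struct: ADD busy until I5 writes@13
I7 -> (15, 16, 22, 23)
I8 -> (24, 25, 31, 32)  // struct: MUL busy until I7 writes@23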